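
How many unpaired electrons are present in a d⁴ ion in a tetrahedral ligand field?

Tetrahedral splitting is small, so the complex is high-spin.
Configuration: e² t₂², giving 4 unpaired electrons.

4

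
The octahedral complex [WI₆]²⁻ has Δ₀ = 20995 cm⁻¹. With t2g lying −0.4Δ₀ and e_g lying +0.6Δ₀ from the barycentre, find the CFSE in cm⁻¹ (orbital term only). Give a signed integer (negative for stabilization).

-16796

Each I⁻ contributes -1; 6 × (-1) = -6. With overall charge -2, W is in the +4 oxidation state.
W is in group 6, so W⁴⁺ is d² (6 − 4 = 2).
For octahedral d² the high- and low-spin configurations coincide.
Configuration: t2g^2 e_g^0.
CFSE(orbital) = 2×(-0.4Δ₀) + 0×(0.6Δ₀) = -0.8Δ₀; with Δ₀ = 20995 cm⁻¹ that is -16796 cm⁻¹.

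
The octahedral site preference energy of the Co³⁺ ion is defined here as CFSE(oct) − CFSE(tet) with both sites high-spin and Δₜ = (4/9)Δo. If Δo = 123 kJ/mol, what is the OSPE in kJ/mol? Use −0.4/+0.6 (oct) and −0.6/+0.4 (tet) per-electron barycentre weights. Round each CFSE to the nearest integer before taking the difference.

Co is in group 9, so Co³⁺ is d⁶ (9 − 3 = 6).
Octahedral (high-spin): t2g^4 e_g^2, CFSE = 4(−0.4) + 2(+0.6) = -0.4Δo = -0.4 × 123 = -49 kJ/mol.
Tetrahedral: e^3 t2^3, CFSE = 3(−0.6) + 3(+0.4) = -0.6Δₜ = -0.6 × (4/9) × 123 = -33 kJ/mol.
OSPE = -49 − (-33) = -16 kJ/mol.

-16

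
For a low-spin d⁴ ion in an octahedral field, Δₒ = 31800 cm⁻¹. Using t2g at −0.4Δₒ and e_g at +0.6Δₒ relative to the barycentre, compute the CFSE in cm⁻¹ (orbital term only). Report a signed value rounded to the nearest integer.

The d⁴ electrons fill as t2g^4 e_g^0.
Orbital CFSE = 4(-0.4) + 0(0.6) = -1.6Δₒ = -1.6 × 31800 = -50880 cm⁻¹.

-50880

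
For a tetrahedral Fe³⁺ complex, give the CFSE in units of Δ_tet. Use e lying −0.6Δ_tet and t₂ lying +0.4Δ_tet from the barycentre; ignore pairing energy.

Fe³⁺: group 8, so d-count = 8 − 3 = 5.
Tetrahedral fields are weak (Δₜ ≈ 4/9 Δₒ), so electrons fill high-spin.
Configuration: e² t₂³.
CFSE = 2(-0.6Δ_tet) + 3(0.4Δ_tet) = -1.2Δ_tet + 1.2Δ_tet = 0.0Δ_tet.

0.0 Δ_tet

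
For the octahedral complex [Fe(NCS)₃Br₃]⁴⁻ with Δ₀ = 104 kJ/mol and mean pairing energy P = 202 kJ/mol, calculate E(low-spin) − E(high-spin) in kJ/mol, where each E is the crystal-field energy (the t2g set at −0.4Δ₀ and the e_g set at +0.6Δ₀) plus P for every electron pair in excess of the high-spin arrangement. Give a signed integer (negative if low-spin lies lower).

196

Ligand charges: 3×(-1) from NCS⁻ and 3×(-1) from Br⁻ sum to -6; with overall charge -4, Fe is +2.
Fe sits in group 8; removing 2 electrons leaves Fe²⁺ with 8 − 2 = 6 d electrons.
High-spin d⁶ fills as t2g^4 e_g^2 with CFSE 4(−0.4) + 2(+0.6) = -0.4Δ₀ = -42 kJ/mol.
For low-spin the configuration is t2g^6 e_g^0: orbital energy -2.4 × 104 = -250 kJ/mol, and 2 additional pairs relative to high-spin add 404 kJ/mol, giving 154 kJ/mol.
Thus E(LS) − E(HS) = 196 kJ/mol.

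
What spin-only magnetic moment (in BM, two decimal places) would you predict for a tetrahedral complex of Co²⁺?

3.87 BM

Co is in group 9, so Co²⁺ is d⁷ (9 − 2 = 7).
Tetrahedral splitting is small, so the complex is high-spin.
Configuration: e⁴ t₂³ → 3 unpaired electrons.
μ(spin-only) = √[3(3+2)] = √15 ≈ 3.87 BM.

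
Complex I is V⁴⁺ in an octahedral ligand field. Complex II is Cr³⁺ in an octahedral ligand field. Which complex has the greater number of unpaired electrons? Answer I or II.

I: V is in group 5, so V⁴⁺ is d¹ (5 − 4 = 1); t₂g¹ eg⁰ → 1 unpaired.
II: Cr is in group 6, so Cr³⁺ is d³ (6 − 3 = 3); t₂g³ eg⁰ → 3 unpaired.
So II has more unpaired electrons.

II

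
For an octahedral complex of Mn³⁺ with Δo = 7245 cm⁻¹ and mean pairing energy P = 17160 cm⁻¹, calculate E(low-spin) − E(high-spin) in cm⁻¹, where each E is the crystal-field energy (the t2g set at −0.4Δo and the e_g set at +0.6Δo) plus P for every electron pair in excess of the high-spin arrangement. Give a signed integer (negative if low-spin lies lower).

9915

Mn is in group 7, so Mn³⁺ is d⁴ (7 − 3 = 4).
High-spin d⁴ fills as t2g^3 e_g^1 with CFSE 3(−0.4) + 1(+0.6) = -0.6Δo = -4347 cm⁻¹.
For low-spin the configuration is t2g^4 e_g^0: orbital energy -1.6 × 7245 = -11592 cm⁻¹, and 1 additional pair relative to high-spin adds 17160 cm⁻¹, giving 5568 cm⁻¹.
Thus E(LS) − E(HS) = 9915 cm⁻¹.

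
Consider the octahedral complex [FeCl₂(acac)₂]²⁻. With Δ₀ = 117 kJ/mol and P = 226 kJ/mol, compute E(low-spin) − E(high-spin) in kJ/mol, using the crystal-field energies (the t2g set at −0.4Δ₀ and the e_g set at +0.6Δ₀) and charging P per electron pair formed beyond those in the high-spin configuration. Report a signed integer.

218

Ligand charges: 2×(-1) from Cl⁻ and 2×(-1) from acac⁻ sum to -4; with overall charge -2, Fe is +2.
Group 8 minus oxidation state +2 gives a d⁶ configuration for Fe²⁺.
High-spin: t2g^4 e_g^2, CFSE = -0.4Δ₀ = -47 kJ/mol.
Low-spin t2g^6 e_g^0 gives -2.4Δ₀ = -281 kJ/mol, but forming 2 extra pairs costs 2P = 452 kJ/mol, so E(LS) = -281 + 452 = 171 kJ/mol.
The difference is 171 − (-47) = 218 kJ/mol, so high-spin lies lower.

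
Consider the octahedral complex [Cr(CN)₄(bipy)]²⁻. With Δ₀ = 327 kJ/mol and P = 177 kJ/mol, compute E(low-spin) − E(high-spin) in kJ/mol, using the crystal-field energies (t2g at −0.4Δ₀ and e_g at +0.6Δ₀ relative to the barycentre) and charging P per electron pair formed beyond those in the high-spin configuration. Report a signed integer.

-150

Ligand charges: 4×(-1) from CN⁻ and 1×(+0) from bipy sum to -4; with overall charge -2, Cr is +2.
Group 6 minus oxidation state +2 gives a d⁴ configuration for Cr²⁺.
High-spin: t2g^3 e_g^1, CFSE = -0.6Δ₀ = -196 kJ/mol.
Low-spin t2g^4 e_g^0 gives -1.6Δ₀ = -523 kJ/mol, but forming 1 extra pair costs 1P = 177 kJ/mol, so E(LS) = -523 + 177 = -346 kJ/mol.
Thus E(LS) − E(HS) = -150 kJ/mol.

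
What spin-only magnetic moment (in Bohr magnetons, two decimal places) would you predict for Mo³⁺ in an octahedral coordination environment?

Mo³⁺: group 6, so d-count = 6 − 3 = 3.
For octahedral d³ the high- and low-spin configurations coincide.
Configuration: t₂g³ eg⁰ → 3 unpaired electrons.
μ(spin-only) = √[3(3+2)] = √15 ≈ 3.87 Bohr magnetons.

3.87 Bohr magnetons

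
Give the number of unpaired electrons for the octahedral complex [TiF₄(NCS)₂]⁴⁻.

Ligand charges: 4×(-1) from F⁻ and 2×(-1) from NCS⁻ sum to -6; with overall charge -4, Ti is +2.
Ti sits in group 4; removing 2 electrons leaves Ti²⁺ with 4 − 2 = 2 d electrons.
Configuration: t₂g² eg⁰, giving 2 unpaired electrons.

2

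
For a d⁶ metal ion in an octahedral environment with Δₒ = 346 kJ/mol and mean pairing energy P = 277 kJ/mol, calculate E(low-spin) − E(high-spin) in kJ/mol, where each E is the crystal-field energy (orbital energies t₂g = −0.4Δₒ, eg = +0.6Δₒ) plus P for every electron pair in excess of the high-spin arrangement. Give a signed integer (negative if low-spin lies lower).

In the high-spin limit (t₂g⁴ eg²) the orbital term is -0.4Δₒ = -138 kJ/mol, with no excess pairing.
Low-spin: t₂g⁶ eg⁰, orbital CFSE = -2.4Δₒ = -830 kJ/mol; plus 2 excess pairs × P = +554 kJ/mol; total -276 kJ/mol.
Thus E(LS) − E(HS) = -138 kJ/mol.

-138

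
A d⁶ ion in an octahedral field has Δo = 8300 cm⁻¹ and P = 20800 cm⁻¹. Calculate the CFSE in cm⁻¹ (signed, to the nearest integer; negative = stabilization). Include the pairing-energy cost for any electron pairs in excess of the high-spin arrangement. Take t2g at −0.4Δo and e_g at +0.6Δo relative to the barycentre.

Here Δo < P (8300 < 20800), so the high-spin state is favoured.
Configuration: t2g^4 e_g^2.
Orbital CFSE = -0.4Δo = -0.4 × 8300 = -3320 cm⁻¹.
High-spin has no excess pairs, so no pairing correction applies.

-3320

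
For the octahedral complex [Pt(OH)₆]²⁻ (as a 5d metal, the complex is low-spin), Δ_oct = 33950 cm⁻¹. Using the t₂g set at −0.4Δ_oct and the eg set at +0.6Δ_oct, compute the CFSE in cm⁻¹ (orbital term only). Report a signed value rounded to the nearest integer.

-81480

Each OH⁻ contributes -1; 6 × (-1) = -6. With overall charge -2, Pt is in the +4 oxidation state.
Pt sits in group 10; removing 4 electrons leaves Pt⁴⁺ with 10 − 4 = 6 d electrons.
Electron filling gives t₂g⁶ eg⁰.
Orbital CFSE = 6(-0.4) + 0(0.6) = -2.4Δ_oct = -2.4 × 33950 = -81480 cm⁻¹.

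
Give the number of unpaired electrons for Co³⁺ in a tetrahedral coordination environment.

4

Group 9 minus oxidation state +3 gives a d⁶ configuration for Co³⁺.
With tetrahedral geometry the complex is necessarily high-spin.
Configuration: e³ t₂³, giving 4 unpaired electrons.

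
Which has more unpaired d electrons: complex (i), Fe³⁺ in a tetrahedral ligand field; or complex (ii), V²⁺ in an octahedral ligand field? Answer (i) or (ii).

(i): Fe³⁺: group 8, so d-count = 8 − 3 = 5; Tetrahedral splitting is small, so the complex is high-spin; e² t₂³ → 5 unpaired.
(ii): Group 5 minus oxidation state +2 gives a d³ configuration for V²⁺; t₂g³ eg⁰ → 3 unpaired.
So (i) has more unpaired electrons.

(i)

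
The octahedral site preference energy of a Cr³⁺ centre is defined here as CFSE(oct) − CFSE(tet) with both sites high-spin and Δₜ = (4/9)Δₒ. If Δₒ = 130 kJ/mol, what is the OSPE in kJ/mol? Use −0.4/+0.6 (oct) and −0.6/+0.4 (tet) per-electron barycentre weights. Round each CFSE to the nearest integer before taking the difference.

Group 6 minus oxidation state +3 gives a d³ configuration for Cr³⁺.
Octahedral (high-spin): t₂g³ eg⁰, CFSE = 3(−0.4) + 0(+0.6) = -1.2Δₒ = -1.2 × 130 = -156 kJ/mol.
Tetrahedral: e² t₂¹, CFSE = 2(−0.6) + 1(+0.4) = -0.8Δₜ = -0.8 × (4/9) × 130 = -46 kJ/mol.
OSPE = CFSE(oct) − CFSE(tet) = -156 − (-46) = -110 kJ/mol.

-110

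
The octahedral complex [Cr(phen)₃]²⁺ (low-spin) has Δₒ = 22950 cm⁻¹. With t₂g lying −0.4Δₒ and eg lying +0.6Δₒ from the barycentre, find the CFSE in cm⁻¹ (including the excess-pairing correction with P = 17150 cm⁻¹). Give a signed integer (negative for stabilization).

phen is neutral, so the +2 overall charge sits on Cr: oxidation state +2.
Cr is in group 6, so Cr²⁺ is d⁴ (6 − 2 = 4).
Configuration: t₂g⁴ eg⁰.
CFSE(orbital) = 4×(-0.4Δₒ) + 0×(0.6Δₒ) = -1.6Δₒ; with Δₒ = 22950 cm⁻¹ that is -36720 cm⁻¹.
Pairing penalty: 1 pair vs 0 in the high-spin reference → 1 extra × P = 17150 cm⁻¹.
Overall CFSE = -36720 + 17150 = -19570 cm⁻¹.

-19570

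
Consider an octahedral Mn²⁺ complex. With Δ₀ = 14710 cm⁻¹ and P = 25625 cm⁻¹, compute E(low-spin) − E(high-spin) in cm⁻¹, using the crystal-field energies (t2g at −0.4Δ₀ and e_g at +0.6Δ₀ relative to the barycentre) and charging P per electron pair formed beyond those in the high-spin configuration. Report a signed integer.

21830

Group 7 minus oxidation state +2 gives a d⁵ configuration for Mn²⁺.
In the high-spin limit (t2g^3 e_g^2) the orbital term is 0.0Δ₀ = 0 cm⁻¹, with no excess pairing.
Low-spin: t2g^5 e_g^0, orbital CFSE = -2.0Δ₀ = -29420 cm⁻¹; plus 2 excess pairs × P = +51250 cm⁻¹; total 21830 cm⁻¹.
The difference is 21830 − (0) = 21830 cm⁻¹, so high-spin lies lower.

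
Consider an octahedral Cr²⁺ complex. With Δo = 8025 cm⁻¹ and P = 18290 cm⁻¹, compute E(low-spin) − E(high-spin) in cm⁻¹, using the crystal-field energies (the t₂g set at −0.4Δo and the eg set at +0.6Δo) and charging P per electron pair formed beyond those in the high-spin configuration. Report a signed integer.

Group 6 minus oxidation state +2 gives a d⁴ configuration for Cr²⁺.
High-spin: t₂g³ eg¹, CFSE = -0.6Δo = -4815 cm⁻¹.
Low-spin t₂g⁴ eg⁰ gives -1.6Δo = -12840 cm⁻¹, but forming 1 extra pair costs 1P = 18290 cm⁻¹, so E(LS) = -12840 + 18290 = 5450 cm⁻¹.
E(LS) − E(HS) = 5450 − (-4815) = 10265 cm⁻¹.

10265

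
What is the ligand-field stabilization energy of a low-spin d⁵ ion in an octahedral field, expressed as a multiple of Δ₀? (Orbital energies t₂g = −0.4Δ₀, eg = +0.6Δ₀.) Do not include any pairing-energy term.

Configuration: t₂g⁵ eg⁰.
CFSE = 5(-0.4Δ₀) + 0(0.6Δ₀) = -2.0Δ₀ + 0.0Δ₀ = -2.0Δ₀.

-2.0 Δ₀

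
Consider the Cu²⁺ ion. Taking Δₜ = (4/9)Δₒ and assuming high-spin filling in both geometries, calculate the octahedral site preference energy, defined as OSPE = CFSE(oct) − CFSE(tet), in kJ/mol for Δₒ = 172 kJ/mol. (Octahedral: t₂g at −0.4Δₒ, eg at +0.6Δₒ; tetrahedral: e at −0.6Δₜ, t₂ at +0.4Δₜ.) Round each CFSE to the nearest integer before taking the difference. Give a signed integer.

Cu²⁺: group 11, so d-count = 11 − 2 = 9.
Octahedral high-spin t2g^6 e_g^3: CFSE = -0.6 × 172 = -103 kJ/mol.
Tetrahedral: e^4 t2^5, CFSE = 4(−0.6) + 5(+0.4) = -0.4Δₜ = -0.4 × (4/9) × 172 = -31 kJ/mol.
Subtracting, OSPE = -103 − (-31) = -72 kJ/mol.

-72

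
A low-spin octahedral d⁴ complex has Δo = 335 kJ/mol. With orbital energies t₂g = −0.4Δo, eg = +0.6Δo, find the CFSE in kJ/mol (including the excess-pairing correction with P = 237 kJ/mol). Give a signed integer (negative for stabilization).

Configuration: t₂g⁴ eg⁰.
The orbital stabilization is -1.6Δo = -1.6 × 335 = -536 kJ/mol.
Relative to high-spin t₂g³ eg¹ (0 paired), the low-spin configuration has 1 additional pair, contributing +1 × 237 = +237 kJ/mol.
Overall CFSE = -536 + 237 = -299 kJ/mol.

-299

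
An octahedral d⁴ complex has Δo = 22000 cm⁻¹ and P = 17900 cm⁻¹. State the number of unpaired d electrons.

With Δo > P the complex is low-spin.
Configuration: t₂g⁴ eg⁰.
Unpaired electrons: 2.

2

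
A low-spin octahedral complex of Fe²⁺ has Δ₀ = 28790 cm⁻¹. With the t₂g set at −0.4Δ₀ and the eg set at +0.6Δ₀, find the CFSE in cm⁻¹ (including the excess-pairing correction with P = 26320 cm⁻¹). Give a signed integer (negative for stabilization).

-16456

Group 8 minus oxidation state +2 gives a d⁶ configuration for Fe²⁺.
Configuration: t₂g⁶ eg⁰.
The orbital stabilization is -2.4Δ₀ = -2.4 × 28790 = -69096 cm⁻¹.
Pairing penalty: 3 pairs vs 1 in the high-spin reference → 2 extra × P = 52640 cm⁻¹.
Overall CFSE = -69096 + 52640 = -16456 cm⁻¹.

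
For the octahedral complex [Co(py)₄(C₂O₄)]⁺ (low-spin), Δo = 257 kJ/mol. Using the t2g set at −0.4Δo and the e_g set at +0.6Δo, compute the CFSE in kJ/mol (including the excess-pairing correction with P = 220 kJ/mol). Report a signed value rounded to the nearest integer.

-177

Ligand charges: 4×(+0) from py and 1×(-2) from C₂O₄²⁻ sum to -2; with overall charge +1, Co is +3.
Co sits in group 9; removing 3 electrons leaves Co³⁺ with 9 − 3 = 6 d electrons.
The d⁶ electrons fill as t2g^6 e_g^0.
The orbital stabilization is -2.4Δo = -2.4 × 257 = -617 kJ/mol.
High-spin d⁶ would be t2g^4 e_g^2 with 1 pair; low-spin has 3, so 2 excess pairs cost +2P = +440 kJ/mol.
Combining: -617 + 440 = -177 kJ/mol.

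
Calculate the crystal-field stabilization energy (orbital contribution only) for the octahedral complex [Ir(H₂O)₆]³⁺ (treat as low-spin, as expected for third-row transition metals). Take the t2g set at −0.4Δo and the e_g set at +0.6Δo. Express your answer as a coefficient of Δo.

H₂O is neutral, so the +3 overall charge sits on Ir: oxidation state +3.
Group 9 minus oxidation state +3 gives a d⁶ configuration for Ir³⁺.
Configuration: t2g^6 e_g^0.
CFSE = 6(-0.4Δo) + 0(0.6Δo) = -2.4Δo + 0.0Δo = -2.4Δo.

-2.4 Δo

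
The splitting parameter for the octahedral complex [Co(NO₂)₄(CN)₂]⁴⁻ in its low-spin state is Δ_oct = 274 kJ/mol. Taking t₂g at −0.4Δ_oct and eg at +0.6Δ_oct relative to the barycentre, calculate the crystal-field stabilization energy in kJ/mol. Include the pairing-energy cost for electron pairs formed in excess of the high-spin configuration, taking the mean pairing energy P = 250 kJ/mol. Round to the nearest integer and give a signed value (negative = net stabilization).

-243

Ligand charges: 4×(-1) from NO₂⁻ and 2×(-1) from CN⁻ sum to -6; with overall charge -4, Co is +2.
Co is in group 9, so Co²⁺ is d⁷ (9 − 2 = 7).
The d⁷ electrons fill as t₂g⁶ eg¹.
The orbital stabilization is -1.8Δ_oct = -1.8 × 274 = -493 kJ/mol.
Pairing penalty: 3 pairs vs 2 in the high-spin reference → 1 extra × P = 250 kJ/mol.
Net CFSE = -493 + 250 = -243 kJ/mol.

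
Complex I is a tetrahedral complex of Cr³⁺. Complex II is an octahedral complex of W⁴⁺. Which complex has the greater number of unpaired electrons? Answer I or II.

I

I: Cr is in group 6, so Cr³⁺ is d³ (6 − 3 = 3); With tetrahedral geometry the complex is necessarily high-spin; e² t₂¹ → 3 unpaired.
II: Group 6 minus oxidation state +4 gives a d² configuration for W⁴⁺; t₂g² eg⁰ → 2 unpaired.
So I has more unpaired electrons.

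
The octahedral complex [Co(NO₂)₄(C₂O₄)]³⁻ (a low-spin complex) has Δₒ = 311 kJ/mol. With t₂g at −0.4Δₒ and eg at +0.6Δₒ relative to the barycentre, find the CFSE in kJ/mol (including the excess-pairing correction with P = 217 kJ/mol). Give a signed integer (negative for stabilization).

-312

Ligand charges: 4×(-1) from NO₂⁻ and 1×(-2) from C₂O₄²⁻ sum to -6; with overall charge -3, Co is +3.
Co³⁺: group 9, so d-count = 9 − 3 = 6.
Configuration: t₂g⁶ eg⁰.
The orbital stabilization is -2.4Δₒ = -2.4 × 311 = -746 kJ/mol.
Relative to high-spin t₂g⁴ eg² (1 paired), the low-spin configuration has 2 additional pairs, contributing +2 × 217 = +434 kJ/mol.
Combining: -746 + 434 = -312 kJ/mol.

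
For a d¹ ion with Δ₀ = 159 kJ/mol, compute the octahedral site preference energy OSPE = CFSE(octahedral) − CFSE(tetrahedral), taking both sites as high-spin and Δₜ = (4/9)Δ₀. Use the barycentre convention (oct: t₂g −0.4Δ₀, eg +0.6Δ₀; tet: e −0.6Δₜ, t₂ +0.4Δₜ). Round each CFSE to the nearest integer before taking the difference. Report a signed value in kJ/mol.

In an octahedral site d¹ (HS) is t2g^1 e_g^0, giving CFSE(oct) = -0.4Δ₀ = -64 kJ/mol.
Tetrahedral: e^1 t2^0, CFSE = 1(−0.6) + 0(+0.4) = -0.6Δₜ = -0.6 × (4/9) × 159 = -42 kJ/mol.
OSPE = CFSE(oct) − CFSE(tet) = -64 − (-42) = -22 kJ/mol.

-22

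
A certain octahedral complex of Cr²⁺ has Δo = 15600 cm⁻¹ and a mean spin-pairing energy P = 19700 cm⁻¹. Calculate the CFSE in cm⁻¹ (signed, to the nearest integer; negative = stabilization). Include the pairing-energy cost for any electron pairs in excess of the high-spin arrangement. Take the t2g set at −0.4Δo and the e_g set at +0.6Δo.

Cr²⁺: group 6, so d-count = 6 − 2 = 4.
Δo < P, so pairing is avoided: the ground state is high-spin.
That gives t2g^3 e_g^1.
Orbital CFSE = -0.6Δo = -0.6 × 15600 = -9360 cm⁻¹.
High-spin has no excess pairs, so no pairing correction applies.

-9360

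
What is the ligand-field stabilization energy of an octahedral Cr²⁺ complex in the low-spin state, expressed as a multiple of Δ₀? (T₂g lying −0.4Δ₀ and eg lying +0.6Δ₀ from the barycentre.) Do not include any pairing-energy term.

-1.6 Δ₀

Cr sits in group 6; removing 2 electrons leaves Cr²⁺ with 6 − 2 = 4 d electrons.
Configuration: t₂g⁴ eg⁰.
CFSE = 4(-0.4Δ₀) + 0(0.6Δ₀) = -1.6Δ₀ + 0.0Δ₀ = -1.6Δ₀.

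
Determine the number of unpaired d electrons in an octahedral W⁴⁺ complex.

W⁴⁺: group 6, so d-count = 6 − 4 = 2.
Configuration: t2g^2 e_g^0, giving 2 unpaired electrons.

2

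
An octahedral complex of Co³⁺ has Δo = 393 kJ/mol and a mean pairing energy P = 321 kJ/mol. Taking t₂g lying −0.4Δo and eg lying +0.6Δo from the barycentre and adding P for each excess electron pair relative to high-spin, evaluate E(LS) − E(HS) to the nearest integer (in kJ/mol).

-144

Co sits in group 9; removing 3 electrons leaves Co³⁺ with 9 − 3 = 6 d electrons.
High-spin d⁶ fills as t₂g⁴ eg² with CFSE 4(−0.4) + 2(+0.6) = -0.4Δo = -157 kJ/mol.
Low-spin: t₂g⁶ eg⁰, orbital CFSE = -2.4Δo = -943 kJ/mol; plus 2 excess pairs × P = +642 kJ/mol; total -301 kJ/mol.
E(LS) − E(HS) = -301 − (-157) = -144 kJ/mol.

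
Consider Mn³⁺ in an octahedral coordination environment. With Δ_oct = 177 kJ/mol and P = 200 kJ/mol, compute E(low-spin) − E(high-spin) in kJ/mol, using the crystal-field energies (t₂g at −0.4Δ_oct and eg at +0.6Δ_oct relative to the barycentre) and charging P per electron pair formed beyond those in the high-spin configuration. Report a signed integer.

Group 7 minus oxidation state +3 gives a d⁴ configuration for Mn³⁺.
In the high-spin limit (t₂g³ eg¹) the orbital term is -0.6Δ_oct = -106 kJ/mol, with no excess pairing.
Low-spin: t₂g⁴ eg⁰, orbital CFSE = -1.6Δ_oct = -283 kJ/mol; plus 1 excess pair × P = +200 kJ/mol; total -83 kJ/mol.
The difference is -83 − (-106) = 23 kJ/mol, so high-spin lies lower.

23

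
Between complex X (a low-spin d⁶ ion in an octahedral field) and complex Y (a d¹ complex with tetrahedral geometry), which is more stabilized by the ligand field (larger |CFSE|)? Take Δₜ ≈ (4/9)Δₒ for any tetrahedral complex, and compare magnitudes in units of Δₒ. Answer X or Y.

X: t₂g⁶ eg⁰, CFSE = -2.4Δₒ.
Y: Tetrahedral splitting is small, so the complex is high-spin; e¹ t₂⁰, CFSE = -0.6Δₜ ≈ -0.27Δₒ.
So X has the larger |CFSE|.

X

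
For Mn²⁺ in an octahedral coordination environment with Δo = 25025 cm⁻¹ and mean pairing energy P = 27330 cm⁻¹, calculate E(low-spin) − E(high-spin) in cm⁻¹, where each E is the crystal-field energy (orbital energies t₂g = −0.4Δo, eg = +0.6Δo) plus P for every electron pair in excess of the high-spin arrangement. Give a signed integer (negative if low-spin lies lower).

Mn is in group 7, so Mn²⁺ is d⁵ (7 − 2 = 5).
High-spin d⁵ fills as t₂g³ eg² with CFSE 3(−0.4) + 2(+0.6) = 0.0Δo = 0 cm⁻¹.
Low-spin: t₂g⁵ eg⁰, orbital CFSE = -2.0Δo = -50050 cm⁻¹; plus 2 excess pairs × P = +54660 cm⁻¹; total 4610 cm⁻¹.
Thus E(LS) − E(HS) = 4610 cm⁻¹.

4610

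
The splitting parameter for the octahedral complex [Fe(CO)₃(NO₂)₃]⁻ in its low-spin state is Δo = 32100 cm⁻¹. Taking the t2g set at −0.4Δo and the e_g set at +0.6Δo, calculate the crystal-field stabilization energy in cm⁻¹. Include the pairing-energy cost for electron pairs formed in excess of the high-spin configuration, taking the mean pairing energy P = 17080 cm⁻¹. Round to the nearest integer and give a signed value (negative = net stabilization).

-42880

Ligand charges: 3×(+0) from CO and 3×(-1) from NO₂⁻ sum to -3; with overall charge -1, Fe is +2.
Group 8 minus oxidation state +2 gives a d⁶ configuration for Fe²⁺.
Electron filling gives t2g^6 e_g^0.
The orbital stabilization is -2.4Δo = -2.4 × 32100 = -77040 cm⁻¹.
Pairing penalty: 3 pairs vs 1 in the high-spin reference → 2 extra × P = 34160 cm⁻¹.
Net CFSE = -77040 + 34160 = -42880 cm⁻¹.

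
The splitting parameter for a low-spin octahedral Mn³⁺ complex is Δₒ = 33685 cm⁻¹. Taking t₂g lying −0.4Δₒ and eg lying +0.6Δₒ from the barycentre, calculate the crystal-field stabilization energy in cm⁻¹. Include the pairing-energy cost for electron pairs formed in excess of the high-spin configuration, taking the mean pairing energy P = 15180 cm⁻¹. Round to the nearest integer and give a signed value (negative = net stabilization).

Mn is in group 7, so Mn³⁺ is d⁴ (7 − 3 = 4).
The d⁴ electrons fill as t₂g⁴ eg⁰.
CFSE(orbital) = 4×(-0.4Δₒ) + 0×(0.6Δₒ) = -1.6Δₒ; with Δₒ = 33685 cm⁻¹ that is -53896 cm⁻¹.
High-spin d⁴ would be t₂g³ eg¹ with 0 pairs; low-spin has 1, so 1 excess pair costs +1P = +15180 cm⁻¹.
Net CFSE = -53896 + 15180 = -38716 cm⁻¹.

-38716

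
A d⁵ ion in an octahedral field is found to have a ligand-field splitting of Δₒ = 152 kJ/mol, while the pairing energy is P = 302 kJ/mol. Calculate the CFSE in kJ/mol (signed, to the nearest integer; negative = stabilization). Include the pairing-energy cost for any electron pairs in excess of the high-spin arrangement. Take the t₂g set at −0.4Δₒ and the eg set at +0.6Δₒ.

0

Since Δₒ = 152 kJ/mol < P = 302 kJ/mol, the complex adopts the high-spin configuration.
That gives t₂g³ eg².
Orbital CFSE = 0.0Δₒ = 0.0 × 152 = 0 kJ/mol.
High-spin has no excess pairs, so no pairing correction applies.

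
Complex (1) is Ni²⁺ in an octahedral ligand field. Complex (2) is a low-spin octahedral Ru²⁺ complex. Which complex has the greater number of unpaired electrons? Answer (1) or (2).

(1): Group 10 minus oxidation state +2 gives a d⁸ configuration for Ni²⁺; t2g^6 e_g^2 → 2 unpaired.
(2): Group 8 minus oxidation state +2 gives a d⁶ configuration for Ru²⁺; t₂g⁶ eg⁰ → 0 unpaired.
So (1) has more unpaired electrons.

(1)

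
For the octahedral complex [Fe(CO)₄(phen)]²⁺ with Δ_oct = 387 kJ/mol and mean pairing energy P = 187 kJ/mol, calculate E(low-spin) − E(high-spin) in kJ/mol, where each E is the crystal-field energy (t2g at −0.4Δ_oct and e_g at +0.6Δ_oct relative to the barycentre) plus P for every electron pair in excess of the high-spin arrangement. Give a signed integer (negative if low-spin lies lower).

-400

Ligand charges: 4×(+0) from CO and 1×(+0) from phen sum to +0; with overall charge +2, Fe is +2.
Group 8 minus oxidation state +2 gives a d⁶ configuration for Fe²⁺.
High-spin d⁶ fills as t2g^4 e_g^2 with CFSE 4(−0.4) + 2(+0.6) = -0.4Δ_oct = -155 kJ/mol.
For low-spin the configuration is t2g^6 e_g^0: orbital energy -2.4 × 387 = -929 kJ/mol, and 2 additional pairs relative to high-spin add 374 kJ/mol, giving -555 kJ/mol.
Thus E(LS) − E(HS) = -400 kJ/mol.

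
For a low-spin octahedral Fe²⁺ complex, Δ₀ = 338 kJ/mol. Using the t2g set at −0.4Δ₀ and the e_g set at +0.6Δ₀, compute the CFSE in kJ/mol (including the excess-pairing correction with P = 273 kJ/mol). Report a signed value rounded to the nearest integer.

Fe sits in group 8; removing 2 electrons leaves Fe²⁺ with 8 − 2 = 6 d electrons.
Configuration: t2g^6 e_g^0.
The orbital stabilization is -2.4Δ₀ = -2.4 × 338 = -811 kJ/mol.
Pairing penalty: 3 pairs vs 1 in the high-spin reference → 2 extra × P = 546 kJ/mol.
Net CFSE = -811 + 546 = -265 kJ/mol.

-265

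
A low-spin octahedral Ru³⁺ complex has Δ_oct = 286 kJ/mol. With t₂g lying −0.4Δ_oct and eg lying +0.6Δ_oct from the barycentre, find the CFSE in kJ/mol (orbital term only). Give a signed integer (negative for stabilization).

Ru sits in group 8; removing 3 electrons leaves Ru³⁺ with 8 − 3 = 5 d electrons.
Electron filling gives t₂g⁵ eg⁰.
CFSE(orbital) = 5×(-0.4Δ_oct) + 0×(0.6Δ_oct) = -2.0Δ_oct; with Δ_oct = 286 kJ/mol that is -572 kJ/mol.

-572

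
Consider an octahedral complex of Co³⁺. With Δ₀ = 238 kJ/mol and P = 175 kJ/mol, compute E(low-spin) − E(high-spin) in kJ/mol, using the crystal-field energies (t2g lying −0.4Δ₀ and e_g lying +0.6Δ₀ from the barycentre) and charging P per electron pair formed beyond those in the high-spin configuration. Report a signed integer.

Group 9 minus oxidation state +3 gives a d⁶ configuration for Co³⁺.
High-spin: t2g^4 e_g^2, CFSE = -0.4Δ₀ = -95 kJ/mol.
Low-spin t2g^6 e_g^0 gives -2.4Δ₀ = -571 kJ/mol, but forming 2 extra pairs costs 2P = 350 kJ/mol, so E(LS) = -571 + 350 = -221 kJ/mol.
E(LS) − E(HS) = -221 − (-95) = -126 kJ/mol.

-126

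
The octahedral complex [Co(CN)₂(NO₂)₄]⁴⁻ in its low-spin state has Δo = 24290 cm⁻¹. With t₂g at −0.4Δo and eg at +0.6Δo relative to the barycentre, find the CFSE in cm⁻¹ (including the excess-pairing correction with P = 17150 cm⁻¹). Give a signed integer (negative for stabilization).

Ligand charges: 2×(-1) from CN⁻ and 4×(-1) from NO₂⁻ sum to -6; with overall charge -4, Co is +2.
Co²⁺: group 9, so d-count = 9 − 2 = 7.
Electron filling gives t₂g⁶ eg¹.
CFSE(orbital) = 6×(-0.4Δo) + 1×(0.6Δo) = -1.8Δo; with Δo = 24290 cm⁻¹ that is -43722 cm⁻¹.
Pairing penalty: 3 pairs vs 2 in the high-spin reference → 1 extra × P = 17150 cm⁻¹.
Combining: -43722 + 17150 = -26572 cm⁻¹.

-26572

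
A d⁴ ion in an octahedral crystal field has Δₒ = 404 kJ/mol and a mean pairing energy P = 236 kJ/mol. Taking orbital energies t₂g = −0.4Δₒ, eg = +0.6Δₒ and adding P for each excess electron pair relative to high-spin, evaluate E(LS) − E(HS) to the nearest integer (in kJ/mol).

-168

In the high-spin limit (t₂g³ eg¹) the orbital term is -0.6Δₒ = -242 kJ/mol, with no excess pairing.
For low-spin the configuration is t₂g⁴ eg⁰: orbital energy -1.6 × 404 = -646 kJ/mol, and 1 additional pair relative to high-spin adds 236 kJ/mol, giving -410 kJ/mol.
Thus E(LS) − E(HS) = -168 kJ/mol.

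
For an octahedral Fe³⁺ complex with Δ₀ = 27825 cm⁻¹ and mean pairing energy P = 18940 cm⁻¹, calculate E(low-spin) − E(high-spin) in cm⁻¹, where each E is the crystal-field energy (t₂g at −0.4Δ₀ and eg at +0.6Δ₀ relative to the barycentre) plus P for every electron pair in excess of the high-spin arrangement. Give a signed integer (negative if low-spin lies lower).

Fe³⁺: group 8, so d-count = 8 − 3 = 5.
High-spin d⁵ fills as t₂g³ eg² with CFSE 3(−0.4) + 2(+0.6) = 0.0Δ₀ = 0 cm⁻¹.
Low-spin: t₂g⁵ eg⁰, orbital CFSE = -2.0Δ₀ = -55650 cm⁻¹; plus 2 excess pairs × P = +37880 cm⁻¹; total -17770 cm⁻¹.
Thus E(LS) − E(HS) = -17770 cm⁻¹.

-17770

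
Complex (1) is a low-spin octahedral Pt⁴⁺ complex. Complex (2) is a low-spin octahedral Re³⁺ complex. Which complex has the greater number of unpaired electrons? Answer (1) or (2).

(1): Pt sits in group 10; removing 4 electrons leaves Pt⁴⁺ with 10 − 4 = 6 d electrons; t2g^6 e_g^0 → 0 unpaired.
(2): Re is in group 7, so Re³⁺ is d⁴ (7 − 3 = 4); t₂g⁴ eg⁰ → 2 unpaired.
So (2) has more unpaired electrons.

(2)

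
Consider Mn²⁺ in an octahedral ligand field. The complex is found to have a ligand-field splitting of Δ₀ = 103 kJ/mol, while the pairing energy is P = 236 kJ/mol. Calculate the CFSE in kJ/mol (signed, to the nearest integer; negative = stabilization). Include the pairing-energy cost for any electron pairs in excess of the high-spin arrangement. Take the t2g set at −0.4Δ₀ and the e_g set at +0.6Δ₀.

0

Group 7 minus oxidation state +2 gives a d⁵ configuration for Mn²⁺.
Δ₀ < P, so pairing is avoided: the ground state is high-spin.
Filling d⁵ accordingly: t2g^3 e_g^2.
Orbital CFSE = 0.0Δ₀ = 0.0 × 103 = 0 kJ/mol.
High-spin has no excess pairs, so no pairing correction applies.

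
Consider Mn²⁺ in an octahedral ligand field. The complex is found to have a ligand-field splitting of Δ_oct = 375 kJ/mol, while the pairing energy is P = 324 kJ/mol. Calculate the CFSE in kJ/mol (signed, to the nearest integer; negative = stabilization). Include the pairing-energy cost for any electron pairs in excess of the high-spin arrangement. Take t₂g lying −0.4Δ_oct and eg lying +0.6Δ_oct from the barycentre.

-102

Mn sits in group 7; removing 2 electrons leaves Mn²⁺ with 7 − 2 = 5 d electrons.
With Δ_oct > P the complex is low-spin.
That gives t₂g⁵ eg⁰.
Orbital CFSE = -2.0Δ_oct = -2.0 × 375 = -750 kJ/mol.
Excess pairs vs high-spin: 2 − 0 = 2; pairing cost = +648 kJ/mol.
Net CFSE = -750 + 648 = -102 kJ/mol.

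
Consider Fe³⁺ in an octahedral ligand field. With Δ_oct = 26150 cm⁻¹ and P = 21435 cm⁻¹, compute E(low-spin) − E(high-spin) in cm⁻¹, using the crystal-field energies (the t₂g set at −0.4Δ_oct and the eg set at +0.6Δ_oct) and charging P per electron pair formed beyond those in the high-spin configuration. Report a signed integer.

-9430

Fe³⁺: group 8, so d-count = 8 − 3 = 5.
In the high-spin limit (t₂g³ eg²) the orbital term is 0.0Δ_oct = 0 cm⁻¹, with no excess pairing.
Low-spin t₂g⁵ eg⁰ gives -2.0Δ_oct = -52300 cm⁻¹, but forming 2 extra pairs costs 2P = 42870 cm⁻¹, so E(LS) = -52300 + 42870 = -9430 cm⁻¹.
The difference is -9430 − (0) = -9430 cm⁻¹, so low-spin lies lower.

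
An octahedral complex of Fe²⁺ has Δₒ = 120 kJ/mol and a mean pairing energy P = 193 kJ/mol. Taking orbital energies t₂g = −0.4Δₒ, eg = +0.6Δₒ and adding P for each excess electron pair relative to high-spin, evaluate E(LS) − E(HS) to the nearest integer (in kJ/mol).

146

Fe²⁺: group 8, so d-count = 8 − 2 = 6.
High-spin: t₂g⁴ eg², CFSE = -0.4Δₒ = -48 kJ/mol.
Low-spin: t₂g⁶ eg⁰, orbital CFSE = -2.4Δₒ = -288 kJ/mol; plus 2 excess pairs × P = +386 kJ/mol; total 98 kJ/mol.
The difference is 98 − (-48) = 146 kJ/mol, so high-spin lies lower.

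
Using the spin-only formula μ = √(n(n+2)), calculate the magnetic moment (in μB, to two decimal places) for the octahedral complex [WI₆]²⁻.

2.83 μB

Each I⁻ contributes -1; 6 × (-1) = -6. With overall charge -2, W is in the +4 oxidation state.
W is in group 6, so W⁴⁺ is d² (6 − 4 = 2).
Configuration: t₂g² eg⁰ → 2 unpaired electrons.
μ(spin-only) = √[2(2+2)] = √8 ≈ 2.83 μB.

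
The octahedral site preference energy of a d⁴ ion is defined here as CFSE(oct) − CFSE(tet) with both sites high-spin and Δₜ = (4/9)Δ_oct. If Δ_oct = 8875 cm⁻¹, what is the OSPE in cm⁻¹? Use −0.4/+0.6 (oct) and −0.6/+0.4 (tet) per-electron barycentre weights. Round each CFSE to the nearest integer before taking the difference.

Octahedral (high-spin): t2g^3 e_g^1, CFSE = 3(−0.4) + 1(+0.6) = -0.6Δ_oct = -0.6 × 8875 = -5325 cm⁻¹.
Tetrahedral e^2 t2^2 gives -0.4Δₜ = -0.4 × (4/9) × 8875 = -1578 cm⁻¹.
Subtracting, OSPE = -5325 − (-1578) = -3747 cm⁻¹.

-3747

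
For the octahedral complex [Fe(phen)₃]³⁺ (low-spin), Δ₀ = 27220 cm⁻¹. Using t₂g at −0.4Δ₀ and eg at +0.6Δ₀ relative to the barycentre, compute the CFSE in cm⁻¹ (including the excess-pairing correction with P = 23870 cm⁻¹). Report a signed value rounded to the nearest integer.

phen is neutral, so the +3 overall charge sits on Fe: oxidation state +3.
Fe sits in group 8; removing 3 electrons leaves Fe³⁺ with 8 − 3 = 5 d electrons.
The d⁵ electrons fill as t₂g⁵ eg⁰.
CFSE(orbital) = 5×(-0.4Δ₀) + 0×(0.6Δ₀) = -2.0Δ₀; with Δ₀ = 27220 cm⁻¹ that is -54440 cm⁻¹.
Pairing penalty: 2 pairs vs 0 in the high-spin reference → 2 extra × P = 47740 cm⁻¹.
Combining: -54440 + 47740 = -6700 cm⁻¹.

-6700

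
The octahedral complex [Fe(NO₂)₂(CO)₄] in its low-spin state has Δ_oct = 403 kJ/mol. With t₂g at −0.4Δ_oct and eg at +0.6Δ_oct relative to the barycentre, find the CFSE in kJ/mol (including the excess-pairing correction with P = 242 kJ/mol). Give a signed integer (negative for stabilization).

-483

Ligand charges: 2×(-1) from NO₂⁻ and 4×(+0) from CO sum to -2; with overall charge +0, Fe is +2.
Group 8 minus oxidation state +2 gives a d⁶ configuration for Fe²⁺.
Electron filling gives t₂g⁶ eg⁰.
CFSE(orbital) = 6×(-0.4Δ_oct) + 0×(0.6Δ_oct) = -2.4Δ_oct; with Δ_oct = 403 kJ/mol that is -967 kJ/mol.
Pairing penalty: 3 pairs vs 1 in the high-spin reference → 2 extra × P = 484 kJ/mol.
Combining: -967 + 484 = -483 kJ/mol.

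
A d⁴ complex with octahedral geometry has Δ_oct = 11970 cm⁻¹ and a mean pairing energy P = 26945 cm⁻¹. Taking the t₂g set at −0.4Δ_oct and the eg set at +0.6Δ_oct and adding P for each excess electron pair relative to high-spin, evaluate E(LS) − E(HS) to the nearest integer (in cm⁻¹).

High-spin d⁴ fills as t₂g³ eg¹ with CFSE 3(−0.4) + 1(+0.6) = -0.6Δ_oct = -7182 cm⁻¹.
Low-spin: t₂g⁴ eg⁰, orbital CFSE = -1.6Δ_oct = -19152 cm⁻¹; plus 1 excess pair × P = +26945 cm⁻¹; total 7793 cm⁻¹.
E(LS) − E(HS) = 7793 − (-7182) = 14975 cm⁻¹.

14975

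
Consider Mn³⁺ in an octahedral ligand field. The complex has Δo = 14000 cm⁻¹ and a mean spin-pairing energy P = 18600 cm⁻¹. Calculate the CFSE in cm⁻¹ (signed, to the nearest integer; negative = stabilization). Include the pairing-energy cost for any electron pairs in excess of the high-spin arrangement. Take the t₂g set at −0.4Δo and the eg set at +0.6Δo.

-8400

Mn is in group 7, so Mn³⁺ is d⁴ (7 − 3 = 4).
With Δo < P the complex is high-spin.
Filling d⁴ accordingly: t₂g³ eg¹.
Orbital CFSE = -0.6Δo = -0.6 × 14000 = -8400 cm⁻¹.
High-spin has no excess pairs, so no pairing correction applies.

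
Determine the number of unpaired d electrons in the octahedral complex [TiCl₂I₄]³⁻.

1

Ligand charges: 2×(-1) from Cl⁻ and 4×(-1) from I⁻ sum to -6; with overall charge -3, Ti is +3.
Ti is in group 4, so Ti³⁺ is d¹ (4 − 3 = 1).
Configuration: t₂g¹ eg⁰, giving 1 unpaired electron.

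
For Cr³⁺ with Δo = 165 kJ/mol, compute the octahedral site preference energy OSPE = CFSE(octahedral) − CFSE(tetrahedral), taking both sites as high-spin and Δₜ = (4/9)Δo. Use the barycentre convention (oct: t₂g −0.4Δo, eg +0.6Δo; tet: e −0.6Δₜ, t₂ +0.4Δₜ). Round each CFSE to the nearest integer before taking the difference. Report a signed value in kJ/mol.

-139

Cr³⁺: group 6, so d-count = 6 − 3 = 3.
Octahedral (high-spin): t2g^3 e_g^0, CFSE = 3(−0.4) + 0(+0.6) = -1.2Δo = -1.2 × 165 = -198 kJ/mol.
Tetrahedral e^2 t2^1 gives -0.8Δₜ = -0.8 × (4/9) × 165 = -59 kJ/mol.
Subtracting, OSPE = -198 − (-59) = -139 kJ/mol.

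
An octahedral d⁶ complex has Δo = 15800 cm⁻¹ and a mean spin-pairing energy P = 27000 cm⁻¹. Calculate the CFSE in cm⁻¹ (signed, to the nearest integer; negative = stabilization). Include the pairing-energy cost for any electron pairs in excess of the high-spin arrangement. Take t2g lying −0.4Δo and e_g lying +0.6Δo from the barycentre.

-6320

Δo < P, so pairing is avoided: the ground state is high-spin.
Configuration: t2g^4 e_g^2.
Orbital CFSE = -0.4Δo = -0.4 × 15800 = -6320 cm⁻¹.
High-spin has no excess pairs, so no pairing correction applies.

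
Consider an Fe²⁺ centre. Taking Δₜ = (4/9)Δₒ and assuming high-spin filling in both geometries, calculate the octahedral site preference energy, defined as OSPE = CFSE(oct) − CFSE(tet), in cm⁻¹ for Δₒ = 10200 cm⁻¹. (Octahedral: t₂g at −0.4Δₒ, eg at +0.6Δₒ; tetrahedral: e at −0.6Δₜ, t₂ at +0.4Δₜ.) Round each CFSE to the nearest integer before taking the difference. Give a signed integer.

-1360

Fe sits in group 8; removing 2 electrons leaves Fe²⁺ with 8 − 2 = 6 d electrons.
Octahedral (high-spin): t2g^4 e_g^2, CFSE = 4(−0.4) + 2(+0.6) = -0.4Δₒ = -0.4 × 10200 = -4080 cm⁻¹.
Tetrahedral: e^3 t2^3, CFSE = 3(−0.6) + 3(+0.4) = -0.6Δₜ = -0.6 × (4/9) × 10200 = -2720 cm⁻¹.
OSPE = CFSE(oct) − CFSE(tet) = -4080 − (-2720) = -1360 cm⁻¹.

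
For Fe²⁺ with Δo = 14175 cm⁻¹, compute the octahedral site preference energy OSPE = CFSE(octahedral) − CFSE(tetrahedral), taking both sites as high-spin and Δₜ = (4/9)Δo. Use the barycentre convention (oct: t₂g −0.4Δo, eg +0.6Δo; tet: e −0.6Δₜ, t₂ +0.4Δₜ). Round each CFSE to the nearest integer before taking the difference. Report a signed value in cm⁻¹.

-1890

Fe sits in group 8; removing 2 electrons leaves Fe²⁺ with 8 − 2 = 6 d electrons.
In an octahedral site d⁶ (HS) is t2g^4 e_g^2, giving CFSE(oct) = -0.4Δo = -5670 cm⁻¹.
Tetrahedral: e^3 t2^3, CFSE = 3(−0.6) + 3(+0.4) = -0.6Δₜ = -0.6 × (4/9) × 14175 = -3780 cm⁻¹.
OSPE = -5670 − (-3780) = -1890 cm⁻¹.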